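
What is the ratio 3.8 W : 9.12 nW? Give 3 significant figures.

(3.8) / (9.12e-9) = 0.4167e9

417000000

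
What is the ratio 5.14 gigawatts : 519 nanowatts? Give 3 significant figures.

(5.14 × 10^9) / (519 × 10^-9) = 0.009904 × 10^18

9900000000000000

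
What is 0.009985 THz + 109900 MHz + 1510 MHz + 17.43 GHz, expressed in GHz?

In GHz:
  0.009985 THz = 0.009985e3 GHz = 9.985
  109900 MHz = 109900e-3 GHz = 109.9
  1510 MHz = 1510e-3 GHz = 1.51
  17.43 GHz → 17.43
Sum: 9.985 + 109.9 + 1.51 + 17.43 = 138.825

138.825 GHz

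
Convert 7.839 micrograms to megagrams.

0.000000000007839 megagrams

micro = 10^-6, mega = 10^6; factor is 10^-12.
7.839 × 10^-12 = 0.000000000007839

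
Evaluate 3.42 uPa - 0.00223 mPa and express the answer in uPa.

In uPa:
  3.42 uPa → 3.42
  0.00223 mPa = 0.00223e3 uPa = 2.23
Difference: 3.42 - 2.23 = 1.19

1.19 uPa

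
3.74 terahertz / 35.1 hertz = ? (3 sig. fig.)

107000000000

(3.74e12) / (35.1) = 0.1066e12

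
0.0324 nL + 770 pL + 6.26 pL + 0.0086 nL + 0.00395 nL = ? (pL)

In pL:
  0.0324 nL = 0.0324 × 10^3 pL = 32.4
  770 pL → 770
  6.26 pL → 6.26
  0.0086 nL = 0.0086 × 10^3 pL = 8.6
  0.00395 nL = 0.00395 × 10^3 pL = 3.95
Sum: 32.4 + 770 + 6.26 + 8.6 + 3.95 = 821.21

821.21 pL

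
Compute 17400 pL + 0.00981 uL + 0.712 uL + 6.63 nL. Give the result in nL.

745.84 nL

In nL:
  17400 pL = 17400e-3 nL = 17.4
  0.00981 uL = 0.00981e3 nL = 9.81
  0.712 uL = 0.712e3 nL = 712
  6.63 nL → 6.63
Sum: 17.4 + 9.81 + 712 + 6.63 = 745.84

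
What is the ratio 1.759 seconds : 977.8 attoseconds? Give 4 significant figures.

1799000000000000

(1.759) / (977.8e-18) = 0.0017989e18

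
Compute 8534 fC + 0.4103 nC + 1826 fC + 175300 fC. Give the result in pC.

595.96 pC

In pC:
  8534 fC = 8534e-3 pC = 8.534
  0.4103 nC = 0.4103e3 pC = 410.3
  1826 fC = 1826e-3 pC = 1.826
  175300 fC = 175300e-3 pC = 175.3
Sum: 8.534 + 410.3 + 1.826 + 175.3 = 595.96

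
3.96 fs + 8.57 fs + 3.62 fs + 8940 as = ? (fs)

In fs:
  3.96 fs → 3.96
  8.57 fs → 8.57
  3.62 fs → 3.62
  8940 as = 8940 × 10⁻³ fs = 8.94
Sum: 3.96 + 8.57 + 3.62 + 8.94 = 25.09

25.09 fs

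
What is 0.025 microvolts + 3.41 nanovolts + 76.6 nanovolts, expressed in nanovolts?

In nanovolts:
  0.025 microvolts = 0.025 × 10³ nanovolts = 25
  3.41 nanovolts → 3.41
  76.6 nanovolts → 76.6
Sum: 25 + 3.41 + 76.6 = 105.01

105.01 nanovolts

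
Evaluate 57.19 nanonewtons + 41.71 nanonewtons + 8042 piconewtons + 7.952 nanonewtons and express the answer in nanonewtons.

114.894 nanonewtons

In nanonewtons:
  57.19 nanonewtons → 57.19
  41.71 nanonewtons → 41.71
  8042 piconewtons = 8042e-3 nanonewtons = 8.042
  7.952 nanonewtons → 7.952
Sum: 57.19 + 41.71 + 8.042 + 7.952 = 114.894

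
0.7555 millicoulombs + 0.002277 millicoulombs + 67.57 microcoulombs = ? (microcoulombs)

825.347 microcoulombs

In microcoulombs:
  0.7555 millicoulombs = 0.7555e3 microcoulombs = 755.5
  0.002277 millicoulombs = 0.002277e3 microcoulombs = 2.277
  67.57 microcoulombs → 67.57
Sum: 755.5 + 2.277 + 67.57 = 825.347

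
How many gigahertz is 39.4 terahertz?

39400 gigahertz

tera = 10¹², giga = 10⁹; factor is 10³.
39.4 × 10³ = 39400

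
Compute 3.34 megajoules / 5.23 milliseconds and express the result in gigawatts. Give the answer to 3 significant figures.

(3.34 × 10^6) / (5.23 × 10^-3) = 0.63862 × 10^9 W

0.639 gigawatts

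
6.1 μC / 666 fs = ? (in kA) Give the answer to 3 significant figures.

9160 kA

(6.1 × 10⁻⁶) / (666 × 10⁻¹⁵) = 0.0091592 × 10⁹ A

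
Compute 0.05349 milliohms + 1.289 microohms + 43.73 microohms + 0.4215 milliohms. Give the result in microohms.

In microohms:
  0.05349 milliohms = 0.05349 × 10^3 microohms = 53.49
  1.289 microohms → 1.289
  43.73 microohms → 43.73
  0.4215 milliohms = 0.4215 × 10^3 microohms = 421.5
Sum: 53.49 + 1.289 + 43.73 + 421.5 = 520.009

520.009 microohms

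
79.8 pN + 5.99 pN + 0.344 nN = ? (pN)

429.79 pN

In pN:
  79.8 pN → 79.8
  5.99 pN → 5.99
  0.344 nN = 0.344 × 10³ pN = 344
Sum: 79.8 + 5.99 + 344 = 429.79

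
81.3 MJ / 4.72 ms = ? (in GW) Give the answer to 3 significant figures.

(81.3 × 10⁶) / (4.72 × 10⁻³) = 17.225 × 10⁹ W

17.2 GW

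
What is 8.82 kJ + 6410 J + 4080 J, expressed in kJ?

In kJ:
  8.82 kJ → 8.82
  6410 J = 6410 × 10^-3 kJ = 6.41
  4080 J = 4080 × 10^-3 kJ = 4.08
Sum: 8.82 + 6.41 + 4.08 = 19.31

19.31 kJ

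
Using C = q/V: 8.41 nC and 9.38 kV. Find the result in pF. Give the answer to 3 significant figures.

(8.41 × 10^-9) / (9.38 × 10^3) = 0.89659 × 10^-12 F

0.897 pF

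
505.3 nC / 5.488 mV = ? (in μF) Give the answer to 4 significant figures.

(505.3 × 10⁻⁹) / (5.488 × 10⁻³) = 92.0736 × 10⁻⁶ F

92.07 μF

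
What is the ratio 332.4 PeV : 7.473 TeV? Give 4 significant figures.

44480

(332.4 × 10^15) / (7.473 × 10^12) = 44.48 × 10^3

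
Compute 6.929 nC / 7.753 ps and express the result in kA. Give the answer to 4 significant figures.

(6.929 × 10^-9) / (7.753 × 10^-12) = 0.893719 × 10^3 A

0.8937 kA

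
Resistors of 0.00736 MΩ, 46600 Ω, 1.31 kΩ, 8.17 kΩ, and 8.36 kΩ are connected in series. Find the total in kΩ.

In kΩ:
  0.00736 MΩ = 0.00736e3 kΩ = 7.36
  46600 Ω = 46600e-3 kΩ = 46.6
  1.31 kΩ → 1.31
  8.17 kΩ → 8.17
  8.36 kΩ → 8.36
Sum: 7.36 + 46.6 + 1.31 + 8.17 + 8.36 = 71.8

71.8 kΩ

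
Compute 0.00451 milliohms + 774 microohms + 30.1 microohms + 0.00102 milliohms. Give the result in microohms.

809.63 microohms

In microohms:
  0.00451 milliohms = 0.00451 × 10^3 microohms = 4.51
  774 microohms → 774
  30.1 microohms → 30.1
  0.00102 milliohms = 0.00102 × 10^3 microohms = 1.02
Sum: 4.51 + 774 + 30.1 + 1.02 = 809.63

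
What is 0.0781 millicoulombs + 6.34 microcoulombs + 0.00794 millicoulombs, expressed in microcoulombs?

In microcoulombs:
  0.0781 millicoulombs = 0.0781 × 10^3 microcoulombs = 78.1
  6.34 microcoulombs → 6.34
  0.00794 millicoulombs = 0.00794 × 10^3 microcoulombs = 7.94
Sum: 78.1 + 6.34 + 7.94 = 92.38

92.38 microcoulombs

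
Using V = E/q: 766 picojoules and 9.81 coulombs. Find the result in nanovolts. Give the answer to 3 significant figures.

0.0781 nanovolts

(766 × 10^-12) / (9.81) = 78.084 × 10^-12 V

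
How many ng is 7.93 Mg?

7930000000000000 ng

mega = 10⁶, nano = 10⁻⁹; factor is 10¹⁵.
7.93 × 10¹⁵ = 7930000000000000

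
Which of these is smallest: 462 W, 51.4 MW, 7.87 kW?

462 W

462 W = 462 W
51.4 MW = 51400000 W
7.87 kW = 7870 W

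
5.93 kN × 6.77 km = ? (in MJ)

5.93e3 × 6.77e3 = 40.1461e6 J

40.1461 MJ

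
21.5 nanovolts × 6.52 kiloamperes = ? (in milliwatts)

21.5e-9 × 6.52e3 = 140.18e-6 W

0.14018 milliwatts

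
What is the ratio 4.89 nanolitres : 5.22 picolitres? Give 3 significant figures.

(4.89e-9) / (5.22e-12) = 0.9368e3

937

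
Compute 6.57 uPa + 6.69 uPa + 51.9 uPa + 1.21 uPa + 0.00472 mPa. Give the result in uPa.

71.09 uPa

In uPa:
  6.57 uPa → 6.57
  6.69 uPa → 6.69
  51.9 uPa → 51.9
  1.21 uPa → 1.21
  0.00472 mPa = 0.00472 × 10^3 uPa = 4.72
Sum: 6.57 + 6.69 + 51.9 + 1.21 + 4.72 = 71.09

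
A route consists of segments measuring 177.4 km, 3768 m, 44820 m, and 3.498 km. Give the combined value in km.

In km:
  177.4 km → 177.4
  3768 m = 3768e-3 km = 3.768
  44820 m = 44820e-3 km = 44.82
  3.498 km → 3.498
Sum: 177.4 + 3.768 + 44.82 + 3.498 = 229.486

229.486 km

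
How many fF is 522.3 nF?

nano = 10^-9, femto = 10^-15; factor is 10^6.
522.3 × 10^6 = 522300000

522300000 fF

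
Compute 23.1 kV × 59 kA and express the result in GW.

23.1 × 10³ × 59 × 10³ = 1362.9 × 10⁶ W

1.3629 GW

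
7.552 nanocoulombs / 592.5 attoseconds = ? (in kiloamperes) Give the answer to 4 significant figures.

(7.552 × 10^-9) / (592.5 × 10^-18) = 0.012746 × 10^9 A

12750 kiloamperes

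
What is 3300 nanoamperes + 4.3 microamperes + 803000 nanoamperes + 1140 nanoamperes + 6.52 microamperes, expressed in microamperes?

In microamperes:
  3300 nanoamperes = 3300 × 10⁻³ microamperes = 3.3
  4.3 microamperes → 4.3
  803000 nanoamperes = 803000 × 10⁻³ microamperes = 803
  1140 nanoamperes = 1140 × 10⁻³ microamperes = 1.14
  6.52 microamperes → 6.52
Sum: 3.3 + 4.3 + 803 + 1.14 + 6.52 = 818.26

818.26 microamperes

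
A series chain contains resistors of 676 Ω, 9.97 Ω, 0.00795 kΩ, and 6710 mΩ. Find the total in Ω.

In Ω:
  676 Ω → 676
  9.97 Ω → 9.97
  0.00795 kΩ = 0.00795 × 10³ Ω = 7.95
  6710 mΩ = 6710 × 10⁻³ Ω = 6.71
Sum: 676 + 9.97 + 7.95 + 6.71 = 700.63

700.63 Ω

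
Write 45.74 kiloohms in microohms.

45740000000 microohms

kilo = 10^3, micro = 10^-6; factor is 10^9.
45.74 × 10^9 = 45740000000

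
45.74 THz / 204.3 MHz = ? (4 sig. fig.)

(45.74 × 10^12) / (204.3 × 10^6) = 0.22389 × 10^6

223900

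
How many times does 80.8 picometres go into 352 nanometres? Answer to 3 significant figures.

4360

(352e-9) / (80.8e-12) = 4.356e3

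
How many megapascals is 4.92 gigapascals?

giga = 10⁹, mega = 10⁶; factor is 10³.
4.92 × 10³ = 4920

4920 megapascals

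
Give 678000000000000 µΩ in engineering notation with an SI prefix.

= 678 × 10⁶ Ω; 10⁶ is mega.

678 MΩ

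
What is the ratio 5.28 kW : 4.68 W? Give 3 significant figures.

1130

(5.28 × 10³) / (4.68) = 1.128 × 10³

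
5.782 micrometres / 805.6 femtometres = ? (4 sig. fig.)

7177000

(5.782e-6) / (805.6e-15) = 0.0071773e9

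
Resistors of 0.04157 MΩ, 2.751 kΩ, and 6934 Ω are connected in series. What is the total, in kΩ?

In kΩ:
  0.04157 MΩ = 0.04157 × 10^3 kΩ = 41.57
  2.751 kΩ → 2.751
  6934 Ω = 6934 × 10^-3 kΩ = 6.934
Sum: 41.57 + 2.751 + 6.934 = 51.255

51.255 kΩ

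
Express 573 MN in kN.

573000 kN

mega = 1e6, kilo = 1e3; factor is 1e3.
573 × 1e3 = 573000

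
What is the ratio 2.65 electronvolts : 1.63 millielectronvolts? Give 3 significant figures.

1630

(2.65) / (1.63 × 10^-3) = 1.626 × 10^3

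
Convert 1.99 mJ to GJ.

0.00000000000199 GJ

milli = 1e-3, giga = 1e9; factor is 1e-12.
1.99 × 1e-12 = 0.00000000000199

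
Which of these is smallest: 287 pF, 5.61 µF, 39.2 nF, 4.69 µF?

287 pF = 0.000000000287 F
5.61 µF = 0.00000561 F
39.2 nF = 0.0000000392 F
4.69 µF = 0.00000469 F

287 pF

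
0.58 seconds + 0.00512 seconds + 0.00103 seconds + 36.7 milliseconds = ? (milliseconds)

622.85 milliseconds

In milliseconds:
  0.58 seconds = 0.58 × 10³ milliseconds = 580
  0.00512 seconds = 0.00512 × 10³ milliseconds = 5.12
  0.00103 seconds = 0.00103 × 10³ milliseconds = 1.03
  36.7 milliseconds → 36.7
Sum: 580 + 5.12 + 1.03 + 36.7 = 622.85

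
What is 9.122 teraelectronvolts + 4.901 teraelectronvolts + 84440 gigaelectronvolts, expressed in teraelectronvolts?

98.463 teraelectronvolts

In teraelectronvolts:
  9.122 teraelectronvolts → 9.122
  4.901 teraelectronvolts → 4.901
  84440 gigaelectronvolts = 84440 × 10⁻³ teraelectronvolts = 84.44
Sum: 9.122 + 4.901 + 84.44 = 98.463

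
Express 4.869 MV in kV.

mega = 10^6, kilo = 10^3; factor is 10^3.
4.869 × 10^3 = 4869

4869 kV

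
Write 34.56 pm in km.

0.00000000000003456 km

pico = 10^-12, kilo = 10^3; factor is 10^-15.
34.56 × 10^-15 = 0.00000000000003456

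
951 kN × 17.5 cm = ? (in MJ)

951e3 × 17.5e-2 = 16642.5e1 J

0.166425 MJ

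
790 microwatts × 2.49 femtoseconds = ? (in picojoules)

790 × 10⁻⁶ × 2.49 × 10⁻¹⁵ = 1967.1 × 10⁻²¹ J

0.0000019671 picojoules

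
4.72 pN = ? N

pico = 10⁻¹², (no prefix) = 10⁰; factor is 10⁻¹².
4.72 × 10⁻¹² = 0.00000000000472

0.00000000000472 N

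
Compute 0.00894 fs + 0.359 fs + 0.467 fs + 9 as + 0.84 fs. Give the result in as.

In as:
  0.00894 fs = 0.00894 × 10^3 as = 8.94
  0.359 fs = 0.359 × 10^3 as = 359
  0.467 fs = 0.467 × 10^3 as = 467
  9 as → 9
  0.84 fs = 0.84 × 10^3 as = 840
Sum: 8.94 + 359 + 467 + 9 + 840 = 1683.94

1683.94 as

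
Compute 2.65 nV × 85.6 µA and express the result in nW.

0.00022684 nW

2.65 × 10^-9 × 85.6 × 10^-6 = 226.84 × 10^-15 W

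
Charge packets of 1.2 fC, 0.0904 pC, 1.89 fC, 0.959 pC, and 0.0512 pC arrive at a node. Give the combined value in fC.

1103.69 fC

In fC:
  1.2 fC → 1.2
  0.0904 pC = 0.0904 × 10^3 fC = 90.4
  1.89 fC → 1.89
  0.959 pC = 0.959 × 10^3 fC = 959
  0.0512 pC = 0.0512 × 10^3 fC = 51.2
Sum: 1.2 + 90.4 + 1.89 + 959 + 51.2 = 1103.69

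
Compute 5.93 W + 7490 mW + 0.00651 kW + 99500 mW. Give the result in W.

In W:
  5.93 W → 5.93
  7490 mW = 7490 × 10^-3 W = 7.49
  0.00651 kW = 0.00651 × 10^3 W = 6.51
  99500 mW = 99500 × 10^-3 W = 99.5
Sum: 5.93 + 7.49 + 6.51 + 99.5 = 119.43

119.43 W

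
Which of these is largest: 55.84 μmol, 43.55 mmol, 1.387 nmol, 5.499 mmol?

43.55 mmol

55.84 μmol = 0.00005584 mol
43.55 mmol = 0.04355 mol
1.387 nmol = 0.000000001387 mol
5.499 mmol = 0.005499 mol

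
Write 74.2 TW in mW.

tera = 10¹², milli = 10⁻³; factor is 10¹⁵.
74.2 × 10¹⁵ = 74200000000000000

74200000000000000 mW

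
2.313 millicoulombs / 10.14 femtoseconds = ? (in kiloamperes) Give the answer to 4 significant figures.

228100000 kiloamperes

(2.313 × 10^-3) / (10.14 × 10^-15) = 0.228107 × 10^12 A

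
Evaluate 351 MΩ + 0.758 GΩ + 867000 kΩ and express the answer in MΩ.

1976 MΩ

In MΩ:
  351 MΩ → 351
  0.758 GΩ = 0.758e3 MΩ = 758
  867000 kΩ = 867000e-3 MΩ = 867
Sum: 351 + 758 + 867 = 1976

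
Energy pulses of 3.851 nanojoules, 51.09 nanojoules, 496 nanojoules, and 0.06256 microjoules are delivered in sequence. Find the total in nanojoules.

613.501 nanojoules

In nanojoules:
  3.851 nanojoules → 3.851
  51.09 nanojoules → 51.09
  496 nanojoules → 496
  0.06256 microjoules = 0.06256 × 10³ nanojoules = 62.56
Sum: 3.851 + 51.09 + 496 + 62.56 = 613.501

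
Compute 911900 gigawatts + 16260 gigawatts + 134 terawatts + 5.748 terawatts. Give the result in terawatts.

In terawatts:
  911900 gigawatts = 911900 × 10^-3 terawatts = 911.9
  16260 gigawatts = 16260 × 10^-3 terawatts = 16.26
  134 terawatts → 134
  5.748 terawatts → 5.748
Sum: 911.9 + 16.26 + 134 + 5.748 = 1067.908

1067.908 terawatts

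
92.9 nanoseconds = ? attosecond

nano = 10^-9, atto = 10^-18; factor is 10^9.
92.9 × 10^9 = 92900000000

92900000000 attoseconds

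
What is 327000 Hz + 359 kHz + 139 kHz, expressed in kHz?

In kHz:
  327000 Hz = 327000e-3 kHz = 327
  359 kHz → 359
  139 kHz → 139
Sum: 327 + 359 + 139 = 825

825 kHz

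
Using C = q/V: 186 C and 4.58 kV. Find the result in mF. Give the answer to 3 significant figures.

(186) / (4.58 × 10³) = 40.611 × 10⁻³ F

40.6 mF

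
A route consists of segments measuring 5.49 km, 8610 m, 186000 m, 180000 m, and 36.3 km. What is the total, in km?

416.4 km

In km:
  5.49 km → 5.49
  8610 m = 8610 × 10⁻³ km = 8.61
  186000 m = 186000 × 10⁻³ km = 186
  180000 m = 180000 × 10⁻³ km = 180
  36.3 km → 36.3
Sum: 5.49 + 8.61 + 186 + 180 + 36.3 = 416.4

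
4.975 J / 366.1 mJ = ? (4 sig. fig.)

(4.975) / (366.1 × 10⁻³) = 0.013589 × 10³

13.59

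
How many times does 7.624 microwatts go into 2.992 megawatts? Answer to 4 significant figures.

(2.992 × 10⁶) / (7.624 × 10⁻⁶) = 0.39244 × 10¹²

392400000000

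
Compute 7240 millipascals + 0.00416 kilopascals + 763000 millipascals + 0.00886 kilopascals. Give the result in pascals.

In pascals:
  7240 millipascals = 7240 × 10^-3 pascals = 7.24
  0.00416 kilopascals = 0.00416 × 10^3 pascals = 4.16
  763000 millipascals = 763000 × 10^-3 pascals = 763
  0.00886 kilopascals = 0.00886 × 10^3 pascals = 8.86
Sum: 7.24 + 4.16 + 763 + 8.86 = 783.26

783.26 pascals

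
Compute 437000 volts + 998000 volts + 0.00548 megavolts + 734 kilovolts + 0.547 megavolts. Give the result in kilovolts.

In kilovolts:
  437000 volts = 437000 × 10^-3 kilovolts = 437
  998000 volts = 998000 × 10^-3 kilovolts = 998
  0.00548 megavolts = 0.00548 × 10^3 kilovolts = 5.48
  734 kilovolts → 734
  0.547 megavolts = 0.547 × 10^3 kilovolts = 547
Sum: 437 + 998 + 5.48 + 734 + 547 = 2721.48

2721.48 kilovolts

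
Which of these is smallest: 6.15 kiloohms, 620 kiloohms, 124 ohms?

6.15 kiloohms = 6150 ohms
620 kiloohms = 620000 ohms
124 ohms = 124 ohms

124 ohms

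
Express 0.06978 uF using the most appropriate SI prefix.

= 69.78 × 10^-9 F; 10^-9 is nano.

69.78 nF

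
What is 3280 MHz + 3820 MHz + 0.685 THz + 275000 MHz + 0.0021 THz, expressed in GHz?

In GHz:
  3280 MHz = 3280e-3 GHz = 3.28
  3820 MHz = 3820e-3 GHz = 3.82
  0.685 THz = 0.685e3 GHz = 685
  275000 MHz = 275000e-3 GHz = 275
  0.0021 THz = 0.0021e3 GHz = 2.1
Sum: 3.28 + 3.82 + 685 + 275 + 2.1 = 969.2

969.2 GHz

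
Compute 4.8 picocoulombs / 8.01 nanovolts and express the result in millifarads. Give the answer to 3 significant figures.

(4.8 × 10⁻¹²) / (8.01 × 10⁻⁹) = 0.59925 × 10⁻³ F

0.599 millifarads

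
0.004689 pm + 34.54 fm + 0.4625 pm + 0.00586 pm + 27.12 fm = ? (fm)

534.709 fm

In fm:
  0.004689 pm = 0.004689e3 fm = 4.689
  34.54 fm → 34.54
  0.4625 pm = 0.4625e3 fm = 462.5
  0.00586 pm = 0.00586e3 fm = 5.86
  27.12 fm → 27.12
Sum: 4.689 + 34.54 + 462.5 + 5.86 + 27.12 = 534.709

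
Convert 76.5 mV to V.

0.0765 V

milli = 10⁻³, (no prefix) = 10⁰; factor is 10⁻³.
76.5 × 10⁻³ = 0.0765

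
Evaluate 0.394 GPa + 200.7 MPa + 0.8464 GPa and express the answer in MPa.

1441.1 MPa

In MPa:
  0.394 GPa = 0.394 × 10³ MPa = 394
  200.7 MPa → 200.7
  0.8464 GPa = 0.8464 × 10³ MPa = 846.4
Sum: 394 + 200.7 + 846.4 = 1441.1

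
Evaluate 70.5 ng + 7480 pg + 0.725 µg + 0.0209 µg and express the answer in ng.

823.88 ng

In ng:
  70.5 ng → 70.5
  7480 pg = 7480e-3 ng = 7.48
  0.725 µg = 0.725e3 ng = 725
  0.0209 µg = 0.0209e3 ng = 20.9
Sum: 70.5 + 7.48 + 725 + 20.9 = 823.88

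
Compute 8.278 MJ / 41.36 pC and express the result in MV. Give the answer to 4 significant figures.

(8.278 × 10^6) / (41.36 × 10^-12) = 0.200145 × 10^18 V

200100000000 MV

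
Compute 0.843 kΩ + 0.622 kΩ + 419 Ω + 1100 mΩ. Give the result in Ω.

1885.1 Ω

In Ω:
  0.843 kΩ = 0.843e3 Ω = 843
  0.622 kΩ = 0.622e3 Ω = 622
  419 Ω → 419
  1100 mΩ = 1100e-3 Ω = 1.1
Sum: 843 + 622 + 419 + 1.1 = 1885.1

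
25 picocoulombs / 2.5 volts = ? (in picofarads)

(25e-12) / (2.5) = 10e-12 F

10 picofarads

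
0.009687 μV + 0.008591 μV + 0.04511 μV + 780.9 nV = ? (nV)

844.288 nV

In nV:
  0.009687 μV = 0.009687e3 nV = 9.687
  0.008591 μV = 0.008591e3 nV = 8.591
  0.04511 μV = 0.04511e3 nV = 45.11
  780.9 nV → 780.9
Sum: 9.687 + 8.591 + 45.11 + 780.9 = 844.288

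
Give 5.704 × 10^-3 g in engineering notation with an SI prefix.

= 5.704 × 10^-3 g; 10^-3 is milli.

5.704 mg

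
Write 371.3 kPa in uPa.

371300000000 uPa

kilo = 1e3, micro = 1e-6; factor is 1e9.
371.3 × 1e9 = 371300000000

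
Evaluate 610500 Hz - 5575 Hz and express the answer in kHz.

In kHz:
  610500 Hz = 610500 × 10⁻³ kHz = 610.5
  5575 Hz = 5575 × 10⁻³ kHz = 5.575
Difference: 610.5 - 5.575 = 604.925

604.925 kHz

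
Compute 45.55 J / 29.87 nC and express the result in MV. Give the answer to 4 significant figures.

(45.55) / (29.87 × 10^-9) = 1.52494 × 10^9 V

1525 MV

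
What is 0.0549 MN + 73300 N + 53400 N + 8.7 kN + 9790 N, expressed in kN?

In kN:
  0.0549 MN = 0.0549 × 10^3 kN = 54.9
  73300 N = 73300 × 10^-3 kN = 73.3
  53400 N = 53400 × 10^-3 kN = 53.4
  8.7 kN → 8.7
  9790 N = 9790 × 10^-3 kN = 9.79
Sum: 54.9 + 73.3 + 53.4 + 8.7 + 9.79 = 200.09

200.09 kN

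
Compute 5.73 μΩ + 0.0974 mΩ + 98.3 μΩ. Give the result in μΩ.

201.43 μΩ

In μΩ:
  5.73 μΩ → 5.73
  0.0974 mΩ = 0.0974e3 μΩ = 97.4
  98.3 μΩ → 98.3
Sum: 5.73 + 97.4 + 98.3 = 201.43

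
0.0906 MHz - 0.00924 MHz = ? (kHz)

81.36 kHz

In kHz:
  0.0906 MHz = 0.0906e3 kHz = 90.6
  0.00924 MHz = 0.00924e3 kHz = 9.24
Difference: 90.6 - 9.24 = 81.36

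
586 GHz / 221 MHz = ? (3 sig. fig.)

(586e9) / (221e6) = 2.652e3

2650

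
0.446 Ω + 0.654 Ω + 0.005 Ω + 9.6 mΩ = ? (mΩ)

1114.6 mΩ

In mΩ:
  0.446 Ω = 0.446 × 10³ mΩ = 446
  0.654 Ω = 0.654 × 10³ mΩ = 654
  0.005 Ω = 0.005 × 10³ mΩ = 5
  9.6 mΩ → 9.6
Sum: 446 + 654 + 5 + 9.6 = 1114.6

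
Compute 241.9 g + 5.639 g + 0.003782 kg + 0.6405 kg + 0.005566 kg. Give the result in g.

In g:
  241.9 g → 241.9
  5.639 g → 5.639
  0.003782 kg = 0.003782e3 g = 3.782
  0.6405 kg = 0.6405e3 g = 640.5
  0.005566 kg = 0.005566e3 g = 5.566
Sum: 241.9 + 5.639 + 3.782 + 640.5 + 5.566 = 897.387

897.387 g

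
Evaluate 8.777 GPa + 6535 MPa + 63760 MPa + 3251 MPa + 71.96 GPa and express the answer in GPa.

154.283 GPa

In GPa:
  8.777 GPa → 8.777
  6535 MPa = 6535 × 10⁻³ GPa = 6.535
  63760 MPa = 63760 × 10⁻³ GPa = 63.76
  3251 MPa = 3251 × 10⁻³ GPa = 3.251
  71.96 GPa → 71.96
Sum: 8.777 + 6.535 + 63.76 + 3.251 + 71.96 = 154.283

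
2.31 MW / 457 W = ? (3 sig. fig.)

(2.31 × 10^6) / (457) = 0.005055 × 10^6

5050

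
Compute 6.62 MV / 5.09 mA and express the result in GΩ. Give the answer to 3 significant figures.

(6.62 × 10^6) / (5.09 × 10^-3) = 1.3006 × 10^9 Ω

1.30 GΩ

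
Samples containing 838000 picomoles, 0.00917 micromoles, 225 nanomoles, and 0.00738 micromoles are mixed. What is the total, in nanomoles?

In nanomoles:
  838000 picomoles = 838000 × 10⁻³ nanomoles = 838
  0.00917 micromoles = 0.00917 × 10³ nanomoles = 9.17
  225 nanomoles → 225
  0.00738 micromoles = 0.00738 × 10³ nanomoles = 7.38
Sum: 838 + 9.17 + 225 + 7.38 = 1079.55

1079.55 nanomoles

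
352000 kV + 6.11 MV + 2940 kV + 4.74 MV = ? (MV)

In MV:
  352000 kV = 352000e-3 MV = 352
  6.11 MV → 6.11
  2940 kV = 2940e-3 MV = 2.94
  4.74 MV → 4.74
Sum: 352 + 6.11 + 2.94 + 4.74 = 365.79

365.79 MV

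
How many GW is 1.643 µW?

micro = 10⁻⁶, giga = 10⁹; factor is 10⁻¹⁵.
1.643 × 10⁻¹⁵ = 0.000000000000001643

0.000000000000001643 GW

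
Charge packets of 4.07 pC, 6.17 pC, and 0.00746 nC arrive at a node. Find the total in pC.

17.7 pC

In pC:
  4.07 pC → 4.07
  6.17 pC → 6.17
  0.00746 nC = 0.00746 × 10^3 pC = 7.46
Sum: 4.07 + 6.17 + 7.46 = 17.7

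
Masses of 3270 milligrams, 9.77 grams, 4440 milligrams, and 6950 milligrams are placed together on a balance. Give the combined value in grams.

In grams:
  3270 milligrams = 3270 × 10^-3 grams = 3.27
  9.77 grams → 9.77
  4440 milligrams = 4440 × 10^-3 grams = 4.44
  6950 milligrams = 6950 × 10^-3 grams = 6.95
Sum: 3.27 + 9.77 + 4.44 + 6.95 = 24.43

24.43 grams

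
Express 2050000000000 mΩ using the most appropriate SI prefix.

= 2.05e9 Ω; 1e9 is giga.

2.05 GΩ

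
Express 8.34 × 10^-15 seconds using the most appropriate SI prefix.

8.34 femtoseconds

= 8.34 × 10^-15 seconds; 10^-15 is femto.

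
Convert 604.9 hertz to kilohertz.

(no prefix) = 10^0, kilo = 10^3; factor is 10^-3.
604.9 × 10^-3 = 0.6049

0.6049 kilohertz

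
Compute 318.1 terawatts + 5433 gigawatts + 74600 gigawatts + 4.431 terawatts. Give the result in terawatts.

In terawatts:
  318.1 terawatts → 318.1
  5433 gigawatts = 5433e-3 terawatts = 5.433
  74600 gigawatts = 74600e-3 terawatts = 74.6
  4.431 terawatts → 4.431
Sum: 318.1 + 5.433 + 74.6 + 4.431 = 402.564

402.564 terawatts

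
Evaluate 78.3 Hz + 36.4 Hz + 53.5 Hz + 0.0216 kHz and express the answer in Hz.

In Hz:
  78.3 Hz → 78.3
  36.4 Hz → 36.4
  53.5 Hz → 53.5
  0.0216 kHz = 0.0216e3 Hz = 21.6
Sum: 78.3 + 36.4 + 53.5 + 21.6 = 189.8

189.8 Hz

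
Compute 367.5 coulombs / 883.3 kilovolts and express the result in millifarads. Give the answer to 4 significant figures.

0.4161 millifarads

(367.5) / (883.3 × 10³) = 0.416053 × 10⁻³ F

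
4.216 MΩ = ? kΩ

mega = 10⁶, kilo = 10³; factor is 10³.
4.216 × 10³ = 4216

4216 kΩ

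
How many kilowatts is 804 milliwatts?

0.000804 kilowatts

milli = 10⁻³, kilo = 10³; factor is 10⁻⁶.
804 × 10⁻⁶ = 0.000804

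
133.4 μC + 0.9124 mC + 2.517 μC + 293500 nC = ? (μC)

1341.817 μC

In μC:
  133.4 μC → 133.4
  0.9124 mC = 0.9124e3 μC = 912.4
  2.517 μC → 2.517
  293500 nC = 293500e-3 μC = 293.5
Sum: 133.4 + 912.4 + 2.517 + 293.5 = 1341.817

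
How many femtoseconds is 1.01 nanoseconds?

nano = 10^-9, femto = 10^-15; factor is 10^6.
1.01 × 10^6 = 1010000

1010000 femtoseconds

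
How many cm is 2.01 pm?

pico = 10^-12, centi = 10^-2; factor is 10^-10.
2.01 × 10^-10 = 0.000000000201

0.000000000201 cm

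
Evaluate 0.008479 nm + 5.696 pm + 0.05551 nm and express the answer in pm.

In pm:
  0.008479 nm = 0.008479e3 pm = 8.479
  5.696 pm → 5.696
  0.05551 nm = 0.05551e3 pm = 55.51
Sum: 8.479 + 5.696 + 55.51 = 69.685

69.685 pm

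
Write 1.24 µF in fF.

micro = 10⁻⁶, femto = 10⁻¹⁵; factor is 10⁹.
1.24 × 10⁹ = 1240000000

1240000000 fF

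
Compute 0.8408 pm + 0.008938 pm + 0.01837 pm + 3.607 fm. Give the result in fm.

871.715 fm

In fm:
  0.8408 pm = 0.8408e3 fm = 840.8
  0.008938 pm = 0.008938e3 fm = 8.938
  0.01837 pm = 0.01837e3 fm = 18.37
  3.607 fm → 3.607
Sum: 840.8 + 8.938 + 18.37 + 3.607 = 871.715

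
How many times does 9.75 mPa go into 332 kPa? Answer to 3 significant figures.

(332 × 10^3) / (9.75 × 10^-3) = 34.05 × 10^6

34100000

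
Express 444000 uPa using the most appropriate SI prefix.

444 mPa

= 444 × 10^-3 Pa; 10^-3 is milli.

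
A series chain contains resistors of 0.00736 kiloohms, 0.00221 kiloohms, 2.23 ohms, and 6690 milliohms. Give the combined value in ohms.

18.49 ohms

In ohms:
  0.00736 kiloohms = 0.00736 × 10³ ohms = 7.36
  0.00221 kiloohms = 0.00221 × 10³ ohms = 2.21
  2.23 ohms → 2.23
  6690 milliohms = 6690 × 10⁻³ ohms = 6.69
Sum: 7.36 + 2.21 + 2.23 + 6.69 = 18.49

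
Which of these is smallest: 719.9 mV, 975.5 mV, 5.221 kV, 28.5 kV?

719.9 mV

719.9 mV = 0.7199 V
975.5 mV = 0.9755 V
5.221 kV = 5221 V
28.5 kV = 28500 V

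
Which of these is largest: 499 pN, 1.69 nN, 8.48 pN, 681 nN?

681 nN

499 pN = 0.000000000499 N
1.69 nN = 0.00000000169 N
8.48 pN = 0.00000000000848 N
681 nN = 0.000000681 N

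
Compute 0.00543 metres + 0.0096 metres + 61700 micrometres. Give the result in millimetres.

In millimetres:
  0.00543 metres = 0.00543e3 millimetres = 5.43
  0.0096 metres = 0.0096e3 millimetres = 9.6
  61700 micrometres = 61700e-3 millimetres = 61.7
Sum: 5.43 + 9.6 + 61.7 = 76.73

76.73 millimetres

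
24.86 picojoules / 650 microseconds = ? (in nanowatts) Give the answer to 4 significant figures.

38.25 nanowatts

(24.86e-12) / (650e-6) = 0.0382462e-6 W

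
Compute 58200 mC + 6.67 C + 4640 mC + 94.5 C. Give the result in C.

In C:
  58200 mC = 58200 × 10^-3 C = 58.2
  6.67 C → 6.67
  4640 mC = 4640 × 10^-3 C = 4.64
  94.5 C → 94.5
Sum: 58.2 + 6.67 + 4.64 + 94.5 = 164.01

164.01 C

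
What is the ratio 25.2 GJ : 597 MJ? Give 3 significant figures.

42.2

(25.2 × 10^9) / (597 × 10^6) = 0.04221 × 10^3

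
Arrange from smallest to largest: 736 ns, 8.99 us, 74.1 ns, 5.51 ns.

736 ns = 0.000000736 s
8.99 us = 0.00000899 s
74.1 ns = 0.0000000741 s
5.51 ns = 0.00000000551 s

5.51 ns < 74.1 ns < 736 ns < 8.99 us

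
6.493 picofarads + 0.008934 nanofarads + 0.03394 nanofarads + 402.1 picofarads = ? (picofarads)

451.467 picofarads

In picofarads:
  6.493 picofarads → 6.493
  0.008934 nanofarads = 0.008934e3 picofarads = 8.934
  0.03394 nanofarads = 0.03394e3 picofarads = 33.94
  402.1 picofarads → 402.1
Sum: 6.493 + 8.934 + 33.94 + 402.1 = 451.467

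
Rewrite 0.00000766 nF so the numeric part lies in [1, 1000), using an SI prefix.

= 7.66e-15 F; 1e-15 is femto.

7.66 fF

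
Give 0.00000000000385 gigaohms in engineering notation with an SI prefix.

3.85 milliohms

= 3.85 × 10⁻³ ohms; 10⁻³ is milli.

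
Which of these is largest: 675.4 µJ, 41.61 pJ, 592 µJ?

675.4 µJ

675.4 µJ = 0.0006754 J
41.61 pJ = 0.00000000004161 J
592 µJ = 0.000592 J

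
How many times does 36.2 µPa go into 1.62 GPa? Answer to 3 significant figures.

(1.62e9) / (36.2e-6) = 0.04475e15

44800000000000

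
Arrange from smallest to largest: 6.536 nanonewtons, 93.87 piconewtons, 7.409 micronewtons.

6.536 nanonewtons = 0.000000006536 newtons
93.87 piconewtons = 0.00000000009387 newtons
7.409 micronewtons = 0.000007409 newtons

93.87 piconewtons < 6.536 nanonewtons < 7.409 micronewtons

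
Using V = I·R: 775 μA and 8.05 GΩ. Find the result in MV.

6.23875 MV

775 × 10⁻⁶ × 8.05 × 10⁹ = 6238.75 × 10³ V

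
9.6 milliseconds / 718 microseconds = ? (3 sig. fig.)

(9.6 × 10^-3) / (718 × 10^-6) = 0.01337 × 10^3

13.4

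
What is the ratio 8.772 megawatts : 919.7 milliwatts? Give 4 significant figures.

(8.772 × 10^6) / (919.7 × 10^-3) = 0.0095379 × 10^9

9538000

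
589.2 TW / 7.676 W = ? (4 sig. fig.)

76760000000000

(589.2 × 10¹²) / (7.676) = 76.759 × 10¹²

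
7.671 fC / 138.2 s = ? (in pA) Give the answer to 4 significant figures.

(7.671 × 10⁻¹⁵) / (138.2) = 0.0555065 × 10⁻¹⁵ A

0.00005551 pA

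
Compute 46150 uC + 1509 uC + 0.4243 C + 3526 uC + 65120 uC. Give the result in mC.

540.605 mC

In mC:
  46150 uC = 46150e-3 mC = 46.15
  1509 uC = 1509e-3 mC = 1.509
  0.4243 C = 0.4243e3 mC = 424.3
  3526 uC = 3526e-3 mC = 3.526
  65120 uC = 65120e-3 mC = 65.12
Sum: 46.15 + 1.509 + 424.3 + 3.526 + 65.12 = 540.605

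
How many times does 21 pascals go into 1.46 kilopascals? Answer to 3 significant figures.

(1.46 × 10³) / (21) = 0.06952 × 10³

69.5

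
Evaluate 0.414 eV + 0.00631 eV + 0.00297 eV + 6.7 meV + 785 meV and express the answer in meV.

In meV:
  0.414 eV = 0.414e3 meV = 414
  0.00631 eV = 0.00631e3 meV = 6.31
  0.00297 eV = 0.00297e3 meV = 2.97
  6.7 meV → 6.7
  785 meV → 785
Sum: 414 + 6.31 + 2.97 + 6.7 + 785 = 1214.98

1214.98 meV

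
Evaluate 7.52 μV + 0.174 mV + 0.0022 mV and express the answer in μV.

183.72 μV

In μV:
  7.52 μV → 7.52
  0.174 mV = 0.174 × 10³ μV = 174
  0.0022 mV = 0.0022 × 10³ μV = 2.2
Sum: 7.52 + 174 + 2.2 = 183.72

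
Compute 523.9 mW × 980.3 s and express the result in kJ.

523.9 × 10^-3 × 980.3 = 513579.17 × 10^-3 J

0.51357917 kJ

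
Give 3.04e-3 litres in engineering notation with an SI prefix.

= 3.04e-3 litres; 1e-3 is milli.

3.04 millilitres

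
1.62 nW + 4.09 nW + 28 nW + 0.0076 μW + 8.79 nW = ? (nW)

In nW:
  1.62 nW → 1.62
  4.09 nW → 4.09
  28 nW → 28
  0.0076 μW = 0.0076e3 nW = 7.6
  8.79 nW → 8.79
Sum: 1.62 + 4.09 + 28 + 7.6 + 8.79 = 50.1

50.1 nW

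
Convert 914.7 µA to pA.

914700000 pA

micro = 10^-6, pico = 10^-12; factor is 10^6.
914.7 × 10^6 = 914700000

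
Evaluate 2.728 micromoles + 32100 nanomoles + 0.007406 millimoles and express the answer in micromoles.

42.234 micromoles

In micromoles:
  2.728 micromoles → 2.728
  32100 nanomoles = 32100e-3 micromoles = 32.1
  0.007406 millimoles = 0.007406e3 micromoles = 7.406
Sum: 2.728 + 32.1 + 7.406 = 42.234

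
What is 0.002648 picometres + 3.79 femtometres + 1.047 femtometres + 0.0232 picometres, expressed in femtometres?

30.685 femtometres

In femtometres:
  0.002648 picometres = 0.002648 × 10³ femtometres = 2.648
  3.79 femtometres → 3.79
  1.047 femtometres → 1.047
  0.0232 picometres = 0.0232 × 10³ femtometres = 23.2
Sum: 2.648 + 3.79 + 1.047 + 23.2 = 30.685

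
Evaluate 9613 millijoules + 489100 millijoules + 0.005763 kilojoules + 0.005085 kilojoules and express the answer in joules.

509.561 joules

In joules:
  9613 millijoules = 9613e-3 joules = 9.613
  489100 millijoules = 489100e-3 joules = 489.1
  0.005763 kilojoules = 0.005763e3 joules = 5.763
  0.005085 kilojoules = 0.005085e3 joules = 5.085
Sum: 9.613 + 489.1 + 5.763 + 5.085 = 509.561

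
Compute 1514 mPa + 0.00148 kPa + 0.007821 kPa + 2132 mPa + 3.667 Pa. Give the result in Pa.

16.614 Pa

In Pa:
  1514 mPa = 1514 × 10⁻³ Pa = 1.514
  0.00148 kPa = 0.00148 × 10³ Pa = 1.48
  0.007821 kPa = 0.007821 × 10³ Pa = 7.821
  2132 mPa = 2132 × 10⁻³ Pa = 2.132
  3.667 Pa → 3.667
Sum: 1.514 + 1.48 + 7.821 + 2.132 + 3.667 = 16.614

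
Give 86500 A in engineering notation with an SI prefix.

= 86.5 × 10³ A; 10³ is kilo.

86.5 kA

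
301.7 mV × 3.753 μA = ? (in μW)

1.1322801 μW

301.7 × 10^-3 × 3.753 × 10^-6 = 1132.2801 × 10^-9 W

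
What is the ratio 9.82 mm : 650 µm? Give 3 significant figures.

(9.82 × 10^-3) / (650 × 10^-6) = 0.01511 × 10^3

15.1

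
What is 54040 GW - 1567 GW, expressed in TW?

In TW:
  54040 GW = 54040 × 10^-3 TW = 54.04
  1567 GW = 1567 × 10^-3 TW = 1.567
Difference: 54.04 - 1.567 = 52.473

52.473 TW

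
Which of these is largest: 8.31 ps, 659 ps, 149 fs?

659 ps

8.31 ps = 0.00000000000831 s
659 ps = 0.000000000659 s
149 fs = 0.000000000000149 s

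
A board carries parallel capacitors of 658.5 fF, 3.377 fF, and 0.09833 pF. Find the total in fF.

760.207 fF

In fF:
  658.5 fF → 658.5
  3.377 fF → 3.377
  0.09833 pF = 0.09833 × 10^3 fF = 98.33
Sum: 658.5 + 3.377 + 98.33 = 760.207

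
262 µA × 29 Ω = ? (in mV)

262e-6 × 29 = 7598e-6 V

7.598 mV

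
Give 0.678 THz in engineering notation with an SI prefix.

= 678 × 10^9 Hz; 10^9 is giga.

678 GHz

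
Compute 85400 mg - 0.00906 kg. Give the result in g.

76.34 g

In g:
  85400 mg = 85400 × 10⁻³ g = 85.4
  0.00906 kg = 0.00906 × 10³ g = 9.06
Difference: 85.4 - 9.06 = 76.34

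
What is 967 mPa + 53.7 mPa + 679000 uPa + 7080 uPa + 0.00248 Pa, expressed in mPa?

In mPa:
  967 mPa → 967
  53.7 mPa → 53.7
  679000 uPa = 679000 × 10^-3 mPa = 679
  7080 uPa = 7080 × 10^-3 mPa = 7.08
  0.00248 Pa = 0.00248 × 10^3 mPa = 2.48
Sum: 967 + 53.7 + 679 + 7.08 + 2.48 = 1709.26

1709.26 mPa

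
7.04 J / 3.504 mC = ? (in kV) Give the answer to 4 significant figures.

(7.04) / (3.504e-3) = 2.00913e3 V

2.009 kV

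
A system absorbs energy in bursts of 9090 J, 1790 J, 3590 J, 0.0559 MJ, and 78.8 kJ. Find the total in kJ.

149.17 kJ

In kJ:
  9090 J = 9090 × 10⁻³ kJ = 9.09
  1790 J = 1790 × 10⁻³ kJ = 1.79
  3590 J = 3590 × 10⁻³ kJ = 3.59
  0.0559 MJ = 0.0559 × 10³ kJ = 55.9
  78.8 kJ → 78.8
Sum: 9.09 + 1.79 + 3.59 + 55.9 + 78.8 = 149.17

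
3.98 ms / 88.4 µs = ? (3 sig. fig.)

45.0

(3.98 × 10⁻³) / (88.4 × 10⁻⁶) = 0.04502 × 10³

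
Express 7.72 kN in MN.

kilo = 10³, mega = 10⁶; factor is 10⁻³.
7.72 × 10⁻³ = 0.00772

0.00772 MN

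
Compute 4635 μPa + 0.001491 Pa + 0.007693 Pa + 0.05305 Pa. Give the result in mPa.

66.869 mPa

In mPa:
  4635 μPa = 4635 × 10^-3 mPa = 4.635
  0.001491 Pa = 0.001491 × 10^3 mPa = 1.491
  0.007693 Pa = 0.007693 × 10^3 mPa = 7.693
  0.05305 Pa = 0.05305 × 10^3 mPa = 53.05
Sum: 4.635 + 1.491 + 7.693 + 53.05 = 66.869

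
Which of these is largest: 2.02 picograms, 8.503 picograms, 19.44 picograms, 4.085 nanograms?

4.085 nanograms

2.02 picograms = 0.00000000000202 grams
8.503 picograms = 0.000000000008503 grams
19.44 picograms = 0.00000000001944 grams
4.085 nanograms = 0.000000004085 grams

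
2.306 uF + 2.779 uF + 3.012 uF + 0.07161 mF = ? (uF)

In uF:
  2.306 uF → 2.306
  2.779 uF → 2.779
  3.012 uF → 3.012
  0.07161 mF = 0.07161 × 10³ uF = 71.61
Sum: 2.306 + 2.779 + 3.012 + 71.61 = 79.707

79.707 uF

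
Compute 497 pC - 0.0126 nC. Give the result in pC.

484.4 pC

In pC:
  497 pC → 497
  0.0126 nC = 0.0126 × 10³ pC = 12.6
Difference: 497 - 12.6 = 484.4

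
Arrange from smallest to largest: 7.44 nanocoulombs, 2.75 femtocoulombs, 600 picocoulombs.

2.75 femtocoulombs < 600 picocoulombs < 7.44 nanocoulombs

7.44 nanocoulombs = 0.00000000744 coulombs
2.75 femtocoulombs = 0.00000000000000275 coulombs
600 picocoulombs = 0.0000000006 coulombs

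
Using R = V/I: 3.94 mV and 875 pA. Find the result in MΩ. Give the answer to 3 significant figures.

(3.94 × 10^-3) / (875 × 10^-12) = 0.0045029 × 10^9 Ω

4.50 MΩ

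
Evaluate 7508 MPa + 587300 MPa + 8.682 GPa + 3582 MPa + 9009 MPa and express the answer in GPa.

In GPa:
  7508 MPa = 7508 × 10⁻³ GPa = 7.508
  587300 MPa = 587300 × 10⁻³ GPa = 587.3
  8.682 GPa → 8.682
  3582 MPa = 3582 × 10⁻³ GPa = 3.582
  9009 MPa = 9009 × 10⁻³ GPa = 9.009
Sum: 7.508 + 587.3 + 8.682 + 3.582 + 9.009 = 616.081

616.081 GPa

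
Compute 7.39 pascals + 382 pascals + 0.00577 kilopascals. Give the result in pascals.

In pascals:
  7.39 pascals → 7.39
  382 pascals → 382
  0.00577 kilopascals = 0.00577e3 pascals = 5.77
Sum: 7.39 + 382 + 5.77 = 395.16

395.16 pascals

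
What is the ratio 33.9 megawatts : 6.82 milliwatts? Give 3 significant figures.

(33.9 × 10⁶) / (6.82 × 10⁻³) = 4.971 × 10⁹

4970000000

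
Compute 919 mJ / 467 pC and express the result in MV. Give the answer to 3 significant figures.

(919e-3) / (467e-12) = 1.9679e9 V

1970 MV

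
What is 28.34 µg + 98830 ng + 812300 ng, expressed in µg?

939.47 µg

In µg:
  28.34 µg → 28.34
  98830 ng = 98830 × 10^-3 µg = 98.83
  812300 ng = 812300 × 10^-3 µg = 812.3
Sum: 28.34 + 98.83 + 812.3 = 939.47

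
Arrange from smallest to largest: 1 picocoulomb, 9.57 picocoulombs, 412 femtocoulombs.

412 femtocoulombs < 1 picocoulomb < 9.57 picocoulombs

1 picocoulomb = 0.000000000001 coulombs
9.57 picocoulombs = 0.00000000000957 coulombs
412 femtocoulombs = 0.000000000000412 coulombs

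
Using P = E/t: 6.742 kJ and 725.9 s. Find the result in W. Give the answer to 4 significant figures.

(6.742e3) / (725.9) = 0.00928778e3 W

9.288 W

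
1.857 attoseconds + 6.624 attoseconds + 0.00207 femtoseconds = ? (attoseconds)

10.551 attoseconds

In attoseconds:
  1.857 attoseconds → 1.857
  6.624 attoseconds → 6.624
  0.00207 femtoseconds = 0.00207e3 attoseconds = 2.07
Sum: 1.857 + 6.624 + 2.07 = 10.551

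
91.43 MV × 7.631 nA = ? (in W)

91.43 × 10⁶ × 7.631 × 10⁻⁹ = 697.70233 × 10⁻³ W

0.69770233 W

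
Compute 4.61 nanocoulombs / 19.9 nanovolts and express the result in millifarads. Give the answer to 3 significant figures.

(4.61 × 10⁻⁹) / (19.9 × 10⁻⁹) = 0.23166 F

232 millifarads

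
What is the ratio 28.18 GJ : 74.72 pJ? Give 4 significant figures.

377100000000000000000

(28.18 × 10^9) / (74.72 × 10^-12) = 0.37714 × 10^21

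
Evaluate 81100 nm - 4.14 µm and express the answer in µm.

In µm:
  81100 nm = 81100e-3 µm = 81.1
  4.14 µm → 4.14
Difference: 81.1 - 4.14 = 76.96

76.96 µm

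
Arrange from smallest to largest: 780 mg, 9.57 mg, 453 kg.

9.57 mg < 780 mg < 453 kg

780 mg = 0.78 g
9.57 mg = 0.00957 g
453 kg = 453000 g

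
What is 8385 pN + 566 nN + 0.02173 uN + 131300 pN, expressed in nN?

In nN:
  8385 pN = 8385 × 10^-3 nN = 8.385
  566 nN → 566
  0.02173 uN = 0.02173 × 10^3 nN = 21.73
  131300 pN = 131300 × 10^-3 nN = 131.3
Sum: 8.385 + 566 + 21.73 + 131.3 = 727.415

727.415 nN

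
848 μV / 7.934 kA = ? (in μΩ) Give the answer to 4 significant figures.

0.1069 μΩ

(848e-6) / (7.934e3) = 106.882e-9 Ω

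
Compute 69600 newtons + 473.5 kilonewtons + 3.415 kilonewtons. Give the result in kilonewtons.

In kilonewtons:
  69600 newtons = 69600 × 10⁻³ kilonewtons = 69.6
  473.5 kilonewtons → 473.5
  3.415 kilonewtons → 3.415
Sum: 69.6 + 473.5 + 3.415 = 546.515

546.515 kilonewtons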